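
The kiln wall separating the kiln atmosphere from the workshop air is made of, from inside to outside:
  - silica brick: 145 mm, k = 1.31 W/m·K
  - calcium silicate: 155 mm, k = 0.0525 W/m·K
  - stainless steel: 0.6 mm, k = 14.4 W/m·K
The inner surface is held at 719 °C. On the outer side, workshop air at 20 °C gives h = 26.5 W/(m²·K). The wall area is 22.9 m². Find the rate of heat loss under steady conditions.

Q ≈ 5160 W

Model the wall as resistances in series:
R_silica brick = L/(kA) = 0.145/(1.31×22.9) = 0.004833 K/W
R_calcium silicate = L/(kA) = 0.155/(0.0525×22.9) = 0.1289 K/W
R_stainless steel = L/(kA) = 0.0006/(14.4×22.9) = 1.82×10^-6 K/W
R_outer film = 1/(h_o·A) = 1/(26.5×22.9) = 0.001648 K/W
R_total = 0.1354 K/W
Q = ΔT / R_total = 699 / 0.1354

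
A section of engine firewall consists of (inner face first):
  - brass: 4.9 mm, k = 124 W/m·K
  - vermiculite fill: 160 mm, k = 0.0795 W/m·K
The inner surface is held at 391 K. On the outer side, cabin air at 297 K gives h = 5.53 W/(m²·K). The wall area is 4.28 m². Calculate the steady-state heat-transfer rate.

Q ≈ 183 W

Treating each layer as a thermal resistance in series:
R_brass = L/(kA) = 0.0049/(124×4.28) = 9.233×10^-6 K/W
R_vermiculite fill = L/(kA) = 0.16/(0.0795×4.28) = 0.4702 K/W
R_outer film = 1/(h_o·A) = 1/(5.53×4.28) = 0.04225 K/W
R_total = 0.5125 K/W
Q = ΔT / R_total = 94 / 0.5125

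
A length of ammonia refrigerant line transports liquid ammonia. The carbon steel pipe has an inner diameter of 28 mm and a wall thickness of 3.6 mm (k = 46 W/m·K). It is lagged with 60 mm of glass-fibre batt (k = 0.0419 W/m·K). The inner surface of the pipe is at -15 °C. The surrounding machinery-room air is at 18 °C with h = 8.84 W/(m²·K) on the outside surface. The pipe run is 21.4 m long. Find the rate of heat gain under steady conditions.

Q ≈ 120 W

For a radial system each layer contributes R = ln(r_out/r_in)/(2πkL); films add R = 1/(hA).
R_carbon steel pipe wall = ln(17.6/14)/(2π×46×21.4) = 3.7×10^-5 K/W
R_glass-fibre batt = ln(77.6/17.6)/(2π×0.0419×21.4) = 0.2633 K/W
R_outer film = 1/(h_o·2πr_oL) = 1/(8.84×2π×0.0776×21.4) = 0.01084 K/W
R_total = 0.2742 K/W
Q = ΔT/R_total = 33/0.2742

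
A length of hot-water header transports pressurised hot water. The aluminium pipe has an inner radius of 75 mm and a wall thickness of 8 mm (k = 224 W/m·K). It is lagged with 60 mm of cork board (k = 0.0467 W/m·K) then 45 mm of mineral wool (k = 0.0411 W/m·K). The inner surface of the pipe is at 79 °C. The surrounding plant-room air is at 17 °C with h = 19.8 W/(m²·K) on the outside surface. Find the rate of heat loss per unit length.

q′ ≈ 21 W/m

Per-layer cylindrical resistances, series-summed:
R_aluminium pipe wall = ln(83/75)/(2π×224×1) = 7.201×10^-5 K/W
R_cork board = ln(143/83)/(2π×0.0467×1) = 1.854 K/W
R_mineral wool = ln(188/143)/(2π×0.0411×1) = 1.059 K/W
R_outer film = 1/(h_o·2πr_oL) = 1/(19.8×2π×0.188×1) = 0.04276 K/W
R_total = 2.956 K/W
Q = ΔT/R_total = 62/2.956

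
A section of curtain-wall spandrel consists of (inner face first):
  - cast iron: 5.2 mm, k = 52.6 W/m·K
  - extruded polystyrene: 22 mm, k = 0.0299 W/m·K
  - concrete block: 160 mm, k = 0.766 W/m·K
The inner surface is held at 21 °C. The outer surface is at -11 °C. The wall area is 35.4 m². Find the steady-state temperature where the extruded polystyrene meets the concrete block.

Using the resistance-network approach (series):
R_cast iron = L/(kA) = 0.0052/(52.6×35.4) = 2.793×10^-6 K/W
R_extruded polystyrene = L/(kA) = 0.022/(0.0299×35.4) = 0.02078 K/W
R_concrete block = L/(kA) = 0.16/(0.766×35.4) = 0.0059 K/W
R_total = 0.02669 K/W;  Q = ΔT/R_total = 32/0.02669 = 1199 W
T_interface = T_inner − Q·ΣR(inner→interface) = 21 − 1200×0.02079

T ≈ -3.93 °C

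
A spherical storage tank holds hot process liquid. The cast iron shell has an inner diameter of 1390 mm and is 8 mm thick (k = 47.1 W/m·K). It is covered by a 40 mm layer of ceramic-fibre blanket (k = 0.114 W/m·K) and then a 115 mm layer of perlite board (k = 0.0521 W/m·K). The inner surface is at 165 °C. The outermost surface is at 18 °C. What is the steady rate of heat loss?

Q ≈ 447 W

For a spherical shell R = (1/r₁ − 1/r₂)/(4πk); film R = 1/(h·4πr²). In series:
R_cast iron shell = (1/0.695 − 1/0.703)/(4π×47.1) = 2.766×10^-5 K/W
R_ceramic-fibre blanket = (1/0.703 − 1/0.743)/(4π×0.114) = 0.05346 K/W
R_perlite board = (1/0.743 − 1/0.858)/(4π×0.0521) = 0.2755 K/W
R_total = 0.329 K/W
Q = ΔT/R_total = 147/0.329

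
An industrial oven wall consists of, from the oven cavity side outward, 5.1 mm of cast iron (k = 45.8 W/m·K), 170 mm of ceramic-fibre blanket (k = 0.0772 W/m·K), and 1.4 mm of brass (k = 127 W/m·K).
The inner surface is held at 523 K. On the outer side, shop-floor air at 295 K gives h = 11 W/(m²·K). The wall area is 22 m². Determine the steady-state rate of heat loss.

Q ≈ 2190 W

Using the resistance-network approach (series):
R_cast iron = L/(kA) = 0.0051/(45.8×22) = 5.062×10^-6 K/W
R_ceramic-fibre blanket = L/(kA) = 0.17/(0.0772×22) = 0.1001 K/W
R_brass = L/(kA) = 0.0014/(127×22) = 5.011×10^-7 K/W
R_outer film = 1/(h_o·A) = 1/(11×22) = 0.004132 K/W
R_total = 0.1042 K/W
Q = ΔT / R_total = 228 / 0.1042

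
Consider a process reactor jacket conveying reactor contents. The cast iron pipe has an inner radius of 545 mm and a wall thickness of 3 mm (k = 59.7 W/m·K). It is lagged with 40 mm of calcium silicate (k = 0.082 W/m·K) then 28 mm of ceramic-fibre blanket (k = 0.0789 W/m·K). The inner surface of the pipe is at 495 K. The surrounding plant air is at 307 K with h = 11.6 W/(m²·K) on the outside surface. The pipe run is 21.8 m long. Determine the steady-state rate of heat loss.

Cylindrical conduction, so R = ln(r₂/r₁)/(2πkL) per layer, in series:
R_cast iron pipe wall = ln(548/545)/(2π×59.7×21.8) = 6.713×10^-7 K/W
R_calcium silicate = ln(588/548)/(2π×0.082×21.8) = 0.006273 K/W
R_ceramic-fibre blanket = ln(616/588)/(2π×0.0789×21.8) = 0.004305 K/W
R_outer film = 1/(h_o·2πr_oL) = 1/(11.6×2π×0.616×21.8) = 0.001022 K/W
R_total = 0.0116 K/W
Q = ΔT/R_total = 188/0.0116

Q ≈ 16200 W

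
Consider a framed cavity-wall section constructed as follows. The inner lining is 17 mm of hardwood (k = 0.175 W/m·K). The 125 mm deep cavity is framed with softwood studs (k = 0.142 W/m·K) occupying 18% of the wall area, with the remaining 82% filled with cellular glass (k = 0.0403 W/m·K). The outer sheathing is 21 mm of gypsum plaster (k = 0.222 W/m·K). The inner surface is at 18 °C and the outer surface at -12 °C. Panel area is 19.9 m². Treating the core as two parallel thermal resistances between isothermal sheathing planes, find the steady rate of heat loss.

Sheathing layers in series; stud and cavity paths in parallel between them.
R_inner = 0.017/(0.175×19.9) = 0.004882 K/W
R_stud  = 0.125/(0.142×0.18×19.9) = 0.2458 K/W
R_cav   = 0.125/(0.0403×0.82×19.9) = 0.1901 K/W
1/R_core = 1/R_stud + 1/R_cav → R_core = 0.1072 K/W
R_outer = 0.021/(0.222×19.9) = 0.004753 K/W
R_total = 0.1168 K/W
Q = ΔT/R_total = 30/0.1168

Q ≈ 257 W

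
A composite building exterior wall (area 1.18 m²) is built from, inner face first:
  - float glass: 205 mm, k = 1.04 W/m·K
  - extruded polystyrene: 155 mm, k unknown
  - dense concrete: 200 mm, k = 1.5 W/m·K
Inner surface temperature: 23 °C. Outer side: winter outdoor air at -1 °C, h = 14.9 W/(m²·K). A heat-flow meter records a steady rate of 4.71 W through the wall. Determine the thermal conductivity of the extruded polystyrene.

Thermal resistances in series:
R_float glass = L/(kA) = 0.205/(1.04×1.18) = 0.167 K/W
R_dense concrete = L/(kA) = 0.2/(1.5×1.18) = 0.113 K/W
R_outer film = 1/(h_o·A) = 1/(14.9×1.18) = 0.05688 K/W
Sum of known resistances R_other = 0.3369 K/W
Total R = ΔT/Q = 24/4.71 = 5.096 K/W
R_extruded polystyrene = R_total − R_other = 4.759 K/W
k = L/(R·A) = 0.155/(4.759×1.18)

k ≈ 0.0276 W/(m·K)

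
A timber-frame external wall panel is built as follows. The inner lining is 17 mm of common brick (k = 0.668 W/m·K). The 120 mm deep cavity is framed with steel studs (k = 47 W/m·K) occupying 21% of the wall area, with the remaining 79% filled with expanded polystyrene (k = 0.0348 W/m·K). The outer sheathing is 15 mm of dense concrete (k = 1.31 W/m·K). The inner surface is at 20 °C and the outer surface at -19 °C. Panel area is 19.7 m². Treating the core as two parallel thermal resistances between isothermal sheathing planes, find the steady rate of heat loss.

Sheathing layers in series; stud and cavity paths in parallel between them.
R_inner = 0.017/(0.668×19.7) = 0.001292 K/W
R_stud  = 0.12/(47×0.21×19.7) = 6.172×10^-4 K/W
R_cav   = 0.12/(0.0348×0.79×19.7) = 0.2216 K/W
1/R_core = 1/R_stud + 1/R_cav → R_core = 6.154×10^-4 K/W
R_outer = 0.015/(1.31×19.7) = 5.812×10^-4 K/W
R_total = 0.002489 K/W
Q = ΔT/R_total = 39/0.002489

Q ≈ 15700 W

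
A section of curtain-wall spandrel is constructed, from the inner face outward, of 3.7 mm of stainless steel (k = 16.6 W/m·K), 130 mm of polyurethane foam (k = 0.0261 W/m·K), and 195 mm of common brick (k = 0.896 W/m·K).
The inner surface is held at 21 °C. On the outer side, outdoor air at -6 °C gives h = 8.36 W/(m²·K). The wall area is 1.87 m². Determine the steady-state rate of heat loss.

Thermal resistances in series:
R_stainless steel = L/(kA) = 0.0037/(16.6×1.87) = 1.192×10^-4 K/W
R_polyurethane foam = L/(kA) = 0.13/(0.0261×1.87) = 2.664 K/W
R_common brick = L/(kA) = 0.195/(0.896×1.87) = 0.1164 K/W
R_outer film = 1/(h_o·A) = 1/(8.36×1.87) = 0.06397 K/W
R_total = 2.844 K/W
Q = ΔT / R_total = 27 / 2.844

Q ≈ 9.49 W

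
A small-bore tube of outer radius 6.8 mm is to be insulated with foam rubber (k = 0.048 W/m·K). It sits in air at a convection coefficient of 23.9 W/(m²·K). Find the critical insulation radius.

For a cylinder r_cr = k/h = 0.048/23.9
r_cr = 2.01 mm; since the bare radius (6.8 mm) is above r_cr, any added insulation will reduce heat loss.

r_cr ≈ 2.01 mm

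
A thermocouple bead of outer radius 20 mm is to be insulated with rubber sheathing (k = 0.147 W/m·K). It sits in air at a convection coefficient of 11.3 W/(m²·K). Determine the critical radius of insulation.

r_cr ≈ 26 mm

For a sphere r_cr = 2k/h = 2×0.147/11.3
r_cr = 26 mm; since the bare radius (20 mm) is below r_cr, adding a thin layer of insulation will *increase* heat loss.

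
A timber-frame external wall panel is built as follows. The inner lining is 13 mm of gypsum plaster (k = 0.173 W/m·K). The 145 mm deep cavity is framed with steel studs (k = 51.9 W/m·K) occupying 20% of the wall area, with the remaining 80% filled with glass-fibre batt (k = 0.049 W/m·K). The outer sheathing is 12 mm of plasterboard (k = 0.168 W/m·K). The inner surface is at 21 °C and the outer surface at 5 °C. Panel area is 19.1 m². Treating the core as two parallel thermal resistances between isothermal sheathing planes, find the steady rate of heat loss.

Sheathing layers in series; stud and cavity paths in parallel between them.
R_inner = 0.013/(0.173×19.1) = 0.003934 K/W
R_stud  = 0.145/(51.9×0.2×19.1) = 7.314×10^-4 K/W
R_cav   = 0.145/(0.049×0.8×19.1) = 0.1937 K/W
1/R_core = 1/R_stud + 1/R_cav → R_core = 7.286×10^-4 K/W
R_outer = 0.012/(0.168×19.1) = 0.00374 K/W
R_total = 0.008403 K/W
Q = ΔT/R_total = 16/0.008403

Q ≈ 1900 W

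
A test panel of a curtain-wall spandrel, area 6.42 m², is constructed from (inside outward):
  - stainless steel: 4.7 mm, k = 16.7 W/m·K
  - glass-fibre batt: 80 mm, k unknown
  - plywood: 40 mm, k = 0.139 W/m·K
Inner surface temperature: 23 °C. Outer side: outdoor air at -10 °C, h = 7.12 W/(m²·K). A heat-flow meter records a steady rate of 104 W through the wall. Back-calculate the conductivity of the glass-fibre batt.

k ≈ 0.0497 W/(m·K)

Treating each layer as a thermal resistance in series:
R_stainless steel = L/(kA) = 0.0047/(16.7×6.42) = 4.384×10^-5 K/W
R_plywood = L/(kA) = 0.04/(0.139×6.42) = 0.04482 K/W
R_outer film = 1/(h_o·A) = 1/(7.12×6.42) = 0.02188 K/W
Sum of known resistances R_other = 0.06674 K/W
Total R = ΔT/Q = 33/104 = 0.3173 K/W
R_glass-fibre batt = R_total − R_other = 0.2506 K/W
k = L/(R·A) = 0.08/(0.2506×6.42)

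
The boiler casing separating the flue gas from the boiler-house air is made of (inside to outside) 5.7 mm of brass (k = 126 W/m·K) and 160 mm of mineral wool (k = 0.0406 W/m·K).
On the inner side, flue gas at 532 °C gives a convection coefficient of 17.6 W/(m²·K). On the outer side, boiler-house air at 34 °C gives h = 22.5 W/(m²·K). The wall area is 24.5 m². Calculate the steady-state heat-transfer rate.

Using the resistance-network approach (series):
R_inner film = 1/(h_i·A) = 1/(17.6×24.5) = 0.002319 K/W
R_brass = L/(kA) = 0.0057/(126×24.5) = 1.846×10^-6 K/W
R_mineral wool = L/(kA) = 0.16/(0.0406×24.5) = 0.1609 K/W
R_outer film = 1/(h_o·A) = 1/(22.5×24.5) = 0.001814 K/W
R_total = 0.165 K/W
Q = ΔT / R_total = 498 / 0.165

Q ≈ 3020 W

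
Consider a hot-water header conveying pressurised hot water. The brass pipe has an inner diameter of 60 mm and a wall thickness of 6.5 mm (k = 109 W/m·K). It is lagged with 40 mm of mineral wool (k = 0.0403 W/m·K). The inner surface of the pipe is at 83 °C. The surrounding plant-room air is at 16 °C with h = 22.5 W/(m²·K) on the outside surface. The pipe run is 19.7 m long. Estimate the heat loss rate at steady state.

Q ≈ 438 W

Treating each annulus and film as a series resistance:
R_brass pipe wall = ln(36.5/30)/(2π×109×19.7) = 1.454×10^-5 K/W
R_mineral wool = ln(76.5/36.5)/(2π×0.0403×19.7) = 0.1483 K/W
R_outer film = 1/(h_o·2πr_oL) = 1/(22.5×2π×0.0765×19.7) = 0.004694 K/W
R_total = 0.1531 K/W
Q = ΔT/R_total = 67/0.1531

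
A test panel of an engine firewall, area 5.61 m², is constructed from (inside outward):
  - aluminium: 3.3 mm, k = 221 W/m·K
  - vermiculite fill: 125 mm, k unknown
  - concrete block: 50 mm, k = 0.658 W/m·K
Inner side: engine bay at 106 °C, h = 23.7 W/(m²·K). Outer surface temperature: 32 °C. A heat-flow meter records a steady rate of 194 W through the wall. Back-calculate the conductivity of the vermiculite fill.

k ≈ 0.0618 W/(m·K)

Treating each layer as a thermal resistance in series:
R_inner film = 1/(h_i·A) = 1/(23.7×5.61) = 0.007521 K/W
R_aluminium = L/(kA) = 0.0033/(221×5.61) = 2.662×10^-6 K/W
R_concrete block = L/(kA) = 0.05/(0.658×5.61) = 0.01355 K/W
Sum of known resistances R_other = 0.02107 K/W
Total R = ΔT/Q = 74/194 = 0.3814 K/W
R_vermiculite fill = R_total − R_other = 0.3604 K/W
k = L/(R·A) = 0.125/(0.3604×5.61)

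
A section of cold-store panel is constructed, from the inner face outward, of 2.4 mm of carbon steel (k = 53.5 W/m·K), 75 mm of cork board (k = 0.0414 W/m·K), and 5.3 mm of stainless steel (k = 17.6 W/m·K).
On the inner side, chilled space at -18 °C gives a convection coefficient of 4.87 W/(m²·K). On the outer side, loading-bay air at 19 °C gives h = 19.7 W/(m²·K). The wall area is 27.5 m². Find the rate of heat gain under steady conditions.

Q ≈ 492 W

Treating each layer as a thermal resistance in series:
R_inner film = 1/(h_i·A) = 1/(4.87×27.5) = 0.007467 K/W
R_carbon steel = L/(kA) = 0.0024/(53.5×27.5) = 1.631×10^-6 K/W
R_cork board = L/(kA) = 0.075/(0.0414×27.5) = 0.06588 K/W
R_stainless steel = L/(kA) = 0.0053/(17.6×27.5) = 1.095×10^-5 K/W
R_outer film = 1/(h_o·A) = 1/(19.7×27.5) = 0.001846 K/W
R_total = 0.0752 K/W
Q = ΔT / R_total = 37 / 0.0752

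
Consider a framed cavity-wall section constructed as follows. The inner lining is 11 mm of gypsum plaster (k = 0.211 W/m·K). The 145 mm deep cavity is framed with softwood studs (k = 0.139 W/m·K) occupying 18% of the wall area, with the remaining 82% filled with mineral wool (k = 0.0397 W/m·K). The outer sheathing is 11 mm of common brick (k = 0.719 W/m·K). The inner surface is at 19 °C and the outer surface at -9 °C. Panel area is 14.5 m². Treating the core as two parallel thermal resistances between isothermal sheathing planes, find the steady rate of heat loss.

Q ≈ 157 W

Sheathing layers in series; stud and cavity paths in parallel between them.
R_inner = 0.011/(0.211×14.5) = 0.003595 K/W
R_stud  = 0.145/(0.139×0.18×14.5) = 0.3997 K/W
R_cav   = 0.145/(0.0397×0.82×14.5) = 0.3072 K/W
1/R_core = 1/R_stud + 1/R_cav → R_core = 0.1737 K/W
R_outer = 0.011/(0.719×14.5) = 0.001055 K/W
R_total = 0.1783 K/W
Q = ΔT/R_total = 28/0.1783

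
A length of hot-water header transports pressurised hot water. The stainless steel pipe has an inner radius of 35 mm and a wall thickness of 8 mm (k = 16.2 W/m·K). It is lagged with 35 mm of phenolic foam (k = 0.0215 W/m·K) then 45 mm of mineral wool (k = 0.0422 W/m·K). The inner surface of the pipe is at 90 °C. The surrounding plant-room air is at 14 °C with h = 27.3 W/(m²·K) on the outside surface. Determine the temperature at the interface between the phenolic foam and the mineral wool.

Treating each annulus and film as a series resistance:
R_stainless steel pipe wall = ln(43/35)/(2π×16.2×1) = 0.002022 K/W
R_phenolic foam = ln(78/43)/(2π×0.0215×1) = 4.408 K/W
R_mineral wool = ln(123/78)/(2π×0.0422×1) = 1.718 K/W
R_outer film = 1/(h_o·2πr_oL) = 1/(27.3×2π×0.123×1) = 0.0474 K/W
R_total = 6.176 K/W
Q = ΔT/R_total = 76/6.176
Q = 12.3 W/m
T_interface = T_inner − Q·ΣR(inner→interface) = 90 − 12.3×4.41

T ≈ 35.7 °C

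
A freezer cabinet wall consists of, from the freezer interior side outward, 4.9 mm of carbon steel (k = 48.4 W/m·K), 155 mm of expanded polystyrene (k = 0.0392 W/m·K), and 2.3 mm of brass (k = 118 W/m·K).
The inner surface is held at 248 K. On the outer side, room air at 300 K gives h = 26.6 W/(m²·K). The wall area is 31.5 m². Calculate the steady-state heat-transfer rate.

Q ≈ 410 W

Treating each layer as a thermal resistance in series:
R_carbon steel = L/(kA) = 0.0049/(48.4×31.5) = 3.214×10^-6 K/W
R_expanded polystyrene = L/(kA) = 0.155/(0.0392×31.5) = 0.1255 K/W
R_brass = L/(kA) = 0.0023/(118×31.5) = 6.188×10^-7 K/W
R_outer film = 1/(h_o·A) = 1/(26.6×31.5) = 0.001193 K/W
R_total = 0.1267 K/W
Q = ΔT / R_total = 52 / 0.1267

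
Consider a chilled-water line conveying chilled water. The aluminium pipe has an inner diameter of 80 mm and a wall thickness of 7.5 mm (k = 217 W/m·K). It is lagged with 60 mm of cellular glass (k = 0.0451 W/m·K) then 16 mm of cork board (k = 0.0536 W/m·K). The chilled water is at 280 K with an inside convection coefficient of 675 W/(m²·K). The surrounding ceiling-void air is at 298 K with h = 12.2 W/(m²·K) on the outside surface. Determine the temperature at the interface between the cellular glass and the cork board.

Per-layer cylindrical resistances, series-summed:
R_inner film = 1/(h_i·2πr₁L) = 1/(675×2π×0.04×1) = 0.005895 K/W
R_aluminium pipe wall = ln(47.5/40)/(2π×217×1) = 1.26×10^-4 K/W
R_cellular glass = ln(107.5/47.5)/(2π×0.0451×1) = 2.882 K/W
R_cork board = ln(123.5/107.5)/(2π×0.0536×1) = 0.412 K/W
R_outer film = 1/(h_o·2πr_oL) = 1/(12.2×2π×0.1235×1) = 0.1056 K/W
R_total = 3.406 K/W
Q = ΔT/R_total = 18/3.406
Q = 5.28 W/m
T_interface = T_inner + Q·ΣR(inner→interface) = 280 + 5.28×2.888

T ≈ 295 K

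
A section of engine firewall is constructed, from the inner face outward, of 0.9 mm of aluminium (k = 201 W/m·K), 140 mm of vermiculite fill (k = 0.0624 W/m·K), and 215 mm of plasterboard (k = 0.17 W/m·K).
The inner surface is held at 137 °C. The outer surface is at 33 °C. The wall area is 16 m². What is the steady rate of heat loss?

Model the wall as resistances in series:
R_aluminium = L/(kA) = 0.0009/(201×16) = 2.799×10^-7 K/W
R_vermiculite fill = L/(kA) = 0.14/(0.0624×16) = 0.1402 K/W
R_plasterboard = L/(kA) = 0.215/(0.17×16) = 0.07904 K/W
R_total = 0.2193 K/W
Q = ΔT / R_total = 104 / 0.2193

Q ≈ 474 W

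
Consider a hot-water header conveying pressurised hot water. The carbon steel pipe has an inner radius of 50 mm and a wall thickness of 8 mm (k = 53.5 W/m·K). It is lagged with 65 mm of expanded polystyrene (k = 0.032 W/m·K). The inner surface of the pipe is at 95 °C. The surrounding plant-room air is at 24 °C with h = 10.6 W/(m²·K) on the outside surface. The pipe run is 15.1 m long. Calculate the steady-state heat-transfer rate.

Q ≈ 278 W

Per-layer cylindrical resistances, series-summed:
R_carbon steel pipe wall = ln(58/50)/(2π×53.5×15.1) = 2.924×10^-5 K/W
R_expanded polystyrene = ln(123/58)/(2π×0.032×15.1) = 0.2476 K/W
R_outer film = 1/(h_o·2πr_oL) = 1/(10.6×2π×0.123×15.1) = 0.008084 K/W
R_total = 0.2557 K/W
Q = ΔT/R_total = 71/0.2557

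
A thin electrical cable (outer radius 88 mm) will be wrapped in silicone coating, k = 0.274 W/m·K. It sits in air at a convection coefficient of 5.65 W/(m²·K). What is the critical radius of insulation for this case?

For a cylinder r_cr = k/h = 0.274/5.65
r_cr = 48.5 mm; since the bare radius (88 mm) is above r_cr, any added insulation will reduce heat loss.

r_cr ≈ 48.5 mm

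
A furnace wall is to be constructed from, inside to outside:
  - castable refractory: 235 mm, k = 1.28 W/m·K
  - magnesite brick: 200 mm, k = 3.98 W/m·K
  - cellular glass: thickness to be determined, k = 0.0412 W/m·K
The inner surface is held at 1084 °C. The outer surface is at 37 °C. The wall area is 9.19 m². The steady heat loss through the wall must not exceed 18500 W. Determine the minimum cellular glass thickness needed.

Thermal resistances in series:
R_castable refractory = L/(kA) = 0.235/(1.28×9.19) = 0.01998 K/W
R_magnesite brick = L/(kA) = 0.2/(3.98×9.19) = 0.005468 K/W
Sum of the known resistances R_other = 0.02545 K/W
Required total resistance R_tot = ΔT/Q_allow = 1047/18500 = 0.05659 K/W
R_cellular glass = R_tot − R_other = 0.03115 K/W
L = R·k·A = 0.03115×0.0412×9.19

L ≈ 11.8 mm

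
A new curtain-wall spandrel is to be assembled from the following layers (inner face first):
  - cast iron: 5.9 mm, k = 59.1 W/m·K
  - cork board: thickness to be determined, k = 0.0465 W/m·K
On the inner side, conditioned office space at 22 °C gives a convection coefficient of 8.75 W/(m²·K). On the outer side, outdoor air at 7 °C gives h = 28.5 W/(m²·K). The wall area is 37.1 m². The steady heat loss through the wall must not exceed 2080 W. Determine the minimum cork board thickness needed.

L ≈ 5.49 mm

Thermal resistances in series:
R_inner film = 1/(h_i·A) = 1/(8.75×37.1) = 0.00308 K/W
R_cast iron = L/(kA) = 0.0059/(59.1×37.1) = 2.691×10^-6 K/W
R_outer film = 1/(h_o·A) = 1/(28.5×37.1) = 9.458×10^-4 K/W
Sum of the known resistances R_other = 0.004029 K/W
Required total resistance R_tot = ΔT/Q_allow = 15/2080 = 0.007212 K/W
R_cork board = R_tot − R_other = 0.003183 K/W
L = R·k·A = 0.003183×0.0465×37.1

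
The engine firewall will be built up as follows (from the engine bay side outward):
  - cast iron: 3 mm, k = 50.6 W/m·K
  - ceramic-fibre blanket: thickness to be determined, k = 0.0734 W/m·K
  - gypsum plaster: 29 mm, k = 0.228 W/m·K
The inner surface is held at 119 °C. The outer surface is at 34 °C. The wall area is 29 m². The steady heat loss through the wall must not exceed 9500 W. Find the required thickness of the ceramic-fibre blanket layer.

Using the resistance-network approach (series):
R_cast iron = L/(kA) = 0.003/(50.6×29) = 2.044×10^-6 K/W
R_gypsum plaster = L/(kA) = 0.029/(0.228×29) = 0.004386 K/W
Sum of the known resistances R_other = 0.004388 K/W
Required total resistance R_tot = ΔT/Q_allow = 85/9500 = 0.008947 K/W
R_ceramic-fibre blanket = R_tot − R_other = 0.004559 K/W
L = R·k·A = 0.004559×0.0734×29

L ≈ 9.71 mm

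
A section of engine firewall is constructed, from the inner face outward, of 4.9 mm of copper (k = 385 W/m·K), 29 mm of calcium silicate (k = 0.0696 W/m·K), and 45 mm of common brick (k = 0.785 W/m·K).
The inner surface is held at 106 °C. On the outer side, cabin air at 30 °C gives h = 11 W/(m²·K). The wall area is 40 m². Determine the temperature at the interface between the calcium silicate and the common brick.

Model the wall as resistances in series:
R_copper = L/(kA) = 0.0049/(385×40) = 3.182×10^-7 K/W
R_calcium silicate = L/(kA) = 0.029/(0.0696×40) = 0.01042 K/W
R_common brick = L/(kA) = 0.045/(0.785×40) = 0.001433 K/W
R_outer film = 1/(h_o·A) = 1/(11×40) = 0.002273 K/W
R_total = 0.01412 K/W;  Q = ΔT/R_total = 76/0.01412 = 5381 W
T_interface = T_inner − Q·ΣR(inner→interface) = 106 − 5380×0.01042

T ≈ 49.9 °C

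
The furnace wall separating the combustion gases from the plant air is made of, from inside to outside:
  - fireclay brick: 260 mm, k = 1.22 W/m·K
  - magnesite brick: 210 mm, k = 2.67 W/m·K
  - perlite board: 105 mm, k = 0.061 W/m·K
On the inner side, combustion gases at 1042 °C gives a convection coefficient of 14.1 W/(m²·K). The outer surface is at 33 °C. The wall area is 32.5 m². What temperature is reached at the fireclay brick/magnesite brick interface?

Treating each layer as a thermal resistance in series:
R_inner film = 1/(h_i·A) = 1/(14.1×32.5) = 0.002182 K/W
R_fireclay brick = L/(kA) = 0.26/(1.22×32.5) = 0.006557 K/W
R_magnesite brick = L/(kA) = 0.21/(2.67×32.5) = 0.00242 K/W
R_perlite board = L/(kA) = 0.105/(0.061×32.5) = 0.05296 K/W
R_total = 0.06412 K/W;  Q = ΔT/R_total = 1009/0.06412 = 15740 W
T_interface = T_inner − Q·ΣR(inner→interface) = 1042 − 15700×0.00874

T ≈ 904 °C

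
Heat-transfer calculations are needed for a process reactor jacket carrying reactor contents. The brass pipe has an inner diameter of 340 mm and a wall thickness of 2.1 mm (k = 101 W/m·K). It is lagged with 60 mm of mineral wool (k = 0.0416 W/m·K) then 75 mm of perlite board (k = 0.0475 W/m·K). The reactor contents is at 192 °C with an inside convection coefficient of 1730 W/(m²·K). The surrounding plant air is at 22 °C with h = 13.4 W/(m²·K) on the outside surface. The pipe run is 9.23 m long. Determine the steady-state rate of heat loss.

Q ≈ 740 W

Radial resistances (cylindrical: R_cond = ln(r_o/r_i)/(2πkL), R_conv = 1/(h·2πrL)):
R_inner film = 1/(h_i·2πr₁L) = 1/(1730×2π×0.17×9.23) = 5.863×10^-5 K/W
R_brass pipe wall = ln(172.1/170)/(2π×101×9.23) = 2.096×10^-6 K/W
R_mineral wool = ln(232.1/172.1)/(2π×0.0416×9.23) = 0.124 K/W
R_perlite board = ln(307.1/232.1)/(2π×0.0475×9.23) = 0.1016 K/W
R_outer film = 1/(h_o·2πr_oL) = 1/(13.4×2π×0.3071×9.23) = 0.00419 K/W
R_total = 0.2299 K/W
Q = ΔT/R_total = 170/0.2299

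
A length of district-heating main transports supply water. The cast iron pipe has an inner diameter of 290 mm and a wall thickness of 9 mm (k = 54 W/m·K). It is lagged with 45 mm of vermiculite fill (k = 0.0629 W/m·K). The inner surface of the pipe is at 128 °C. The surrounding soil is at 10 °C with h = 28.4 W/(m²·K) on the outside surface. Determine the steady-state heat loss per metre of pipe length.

q′ ≈ 174 W/m

Cylindrical conduction, so R = ln(r₂/r₁)/(2πkL) per layer, in series:
R_cast iron pipe wall = ln(154/145)/(2π×54×1) = 1.775×10^-4 K/W
R_vermiculite fill = ln(199/154)/(2π×0.0629×1) = 0.6486 K/W
R_outer film = 1/(h_o·2πr_oL) = 1/(28.4×2π×0.199×1) = 0.02816 K/W
R_total = 0.677 K/W
Q = ΔT/R_total = 118/0.677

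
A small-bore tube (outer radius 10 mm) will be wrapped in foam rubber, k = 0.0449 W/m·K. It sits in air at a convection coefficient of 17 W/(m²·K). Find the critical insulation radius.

For a cylinder r_cr = k/h = 0.0449/17
r_cr = 2.64 mm; since the bare radius (10 mm) is above r_cr, any added insulation will reduce heat loss.

r_cr ≈ 2.64 mm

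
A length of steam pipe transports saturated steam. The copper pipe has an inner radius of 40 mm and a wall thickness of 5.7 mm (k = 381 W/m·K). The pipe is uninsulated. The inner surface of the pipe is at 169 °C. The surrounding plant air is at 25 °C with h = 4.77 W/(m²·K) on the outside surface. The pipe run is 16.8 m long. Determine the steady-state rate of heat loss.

Per-layer cylindrical resistances, series-summed:
R_copper pipe wall = ln(45.7/40)/(2π×381×16.8) = 3.312×10^-6 K/W
R_outer film = 1/(h_o·2πr_oL) = 1/(4.77×2π×0.0457×16.8) = 0.04346 K/W
R_total = 0.04346 K/W
Q = ΔT/R_total = 144/0.04346

Q ≈ 3310 W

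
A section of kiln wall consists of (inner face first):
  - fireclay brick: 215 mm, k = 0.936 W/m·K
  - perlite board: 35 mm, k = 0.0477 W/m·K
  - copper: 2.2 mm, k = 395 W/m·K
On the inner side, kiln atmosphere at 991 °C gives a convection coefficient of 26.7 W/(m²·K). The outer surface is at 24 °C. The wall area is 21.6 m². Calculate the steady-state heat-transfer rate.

Thermal resistances in series:
R_inner film = 1/(h_i·A) = 1/(26.7×21.6) = 0.001734 K/W
R_fireclay brick = L/(kA) = 0.215/(0.936×21.6) = 0.01063 K/W
R_perlite board = L/(kA) = 0.035/(0.0477×21.6) = 0.03397 K/W
R_copper = L/(kA) = 0.0022/(395×21.6) = 2.579×10^-7 K/W
R_total = 0.04634 K/W
Q = ΔT / R_total = 967 / 0.04634

Q ≈ 20900 W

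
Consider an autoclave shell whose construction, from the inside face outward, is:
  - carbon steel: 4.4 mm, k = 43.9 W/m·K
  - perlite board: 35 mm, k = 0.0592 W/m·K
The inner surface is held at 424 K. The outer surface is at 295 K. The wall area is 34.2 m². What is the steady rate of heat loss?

Treating each layer as a thermal resistance in series:
R_carbon steel = L/(kA) = 0.0044/(43.9×34.2) = 2.931×10^-6 K/W
R_perlite board = L/(kA) = 0.035/(0.0592×34.2) = 0.01729 K/W
R_total = 0.01729 K/W
Q = ΔT / R_total = 129 / 0.01729

Q ≈ 7460 W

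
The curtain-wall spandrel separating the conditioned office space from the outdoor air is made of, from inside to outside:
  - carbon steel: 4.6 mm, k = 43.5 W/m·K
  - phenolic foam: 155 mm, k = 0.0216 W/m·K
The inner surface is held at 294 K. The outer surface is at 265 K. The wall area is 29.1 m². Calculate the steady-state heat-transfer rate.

Q ≈ 118 W

Series thermal resistances:
R_carbon steel = L/(kA) = 0.0046/(43.5×29.1) = 3.634×10^-6 K/W
R_phenolic foam = L/(kA) = 0.155/(0.0216×29.1) = 0.2466 K/W
R_total = 0.2466 K/W
Q = ΔT / R_total = 29 / 0.2466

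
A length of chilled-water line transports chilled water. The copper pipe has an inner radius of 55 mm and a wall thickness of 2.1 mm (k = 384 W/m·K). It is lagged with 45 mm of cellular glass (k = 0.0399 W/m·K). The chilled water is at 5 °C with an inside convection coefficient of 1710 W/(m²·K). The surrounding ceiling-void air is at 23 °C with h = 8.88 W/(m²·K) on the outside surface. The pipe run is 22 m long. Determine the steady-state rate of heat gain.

Q ≈ 159 W

For a radial system each layer contributes R = ln(r_out/r_in)/(2πkL); films add R = 1/(hA).
R_inner film = 1/(h_i·2πr₁L) = 1/(1710×2π×0.055×22) = 7.692×10^-5 K/W
R_copper pipe wall = ln(57.1/55)/(2π×384×22) = 7.059×10^-7 K/W
R_cellular glass = ln(102.1/57.1)/(2π×0.0399×22) = 0.1054 K/W
R_outer film = 1/(h_o·2πr_oL) = 1/(8.88×2π×0.1021×22) = 0.007979 K/W
R_total = 0.1134 K/W
Q = ΔT/R_total = 18/0.1134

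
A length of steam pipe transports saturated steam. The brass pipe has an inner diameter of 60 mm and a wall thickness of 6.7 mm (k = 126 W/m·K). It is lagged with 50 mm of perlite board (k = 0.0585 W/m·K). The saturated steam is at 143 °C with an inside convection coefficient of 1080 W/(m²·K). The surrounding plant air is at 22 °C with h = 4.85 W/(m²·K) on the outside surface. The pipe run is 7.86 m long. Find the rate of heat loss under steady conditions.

Q ≈ 349 W

For a radial system each layer contributes R = ln(r_out/r_in)/(2πkL); films add R = 1/(hA).
R_inner film = 1/(h_i·2πr₁L) = 1/(1080×2π×0.03×7.86) = 6.25×10^-4 K/W
R_brass pipe wall = ln(36.7/30)/(2π×126×7.86) = 3.239×10^-5 K/W
R_perlite board = ln(86.7/36.7)/(2π×0.0585×7.86) = 0.2976 K/W
R_outer film = 1/(h_o·2πr_oL) = 1/(4.85×2π×0.0867×7.86) = 0.04815 K/W
R_total = 0.3464 K/W
Q = ΔT/R_total = 121/0.3464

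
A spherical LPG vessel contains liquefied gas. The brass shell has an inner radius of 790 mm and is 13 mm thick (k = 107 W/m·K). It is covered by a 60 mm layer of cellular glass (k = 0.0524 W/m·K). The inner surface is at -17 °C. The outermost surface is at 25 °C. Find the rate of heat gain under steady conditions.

Q ≈ 319 W

Spherical conduction: R = (1/r_in − 1/r_out)/(4πk) per layer; series-sum.
R_brass shell = (1/0.79 − 1/0.803)/(4π×107) = 1.524×10^-5 K/W
R_cellular glass = (1/0.803 − 1/0.863)/(4π×0.0524) = 0.1315 K/W
R_total = 0.1315 K/W
Q = ΔT/R_total = 42/0.1315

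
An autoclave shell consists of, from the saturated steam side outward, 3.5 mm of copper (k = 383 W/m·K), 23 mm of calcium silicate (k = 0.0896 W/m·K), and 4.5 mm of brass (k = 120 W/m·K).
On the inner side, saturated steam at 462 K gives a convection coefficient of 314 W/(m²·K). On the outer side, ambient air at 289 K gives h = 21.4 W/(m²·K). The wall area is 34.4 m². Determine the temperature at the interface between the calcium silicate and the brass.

Using the resistance-network approach (series):
R_inner film = 1/(h_i·A) = 1/(314×34.4) = 9.258×10^-5 K/W
R_copper = L/(kA) = 0.0035/(383×34.4) = 2.657×10^-7 K/W
R_calcium silicate = L/(kA) = 0.023/(0.0896×34.4) = 0.007462 K/W
R_brass = L/(kA) = 0.0045/(120×34.4) = 1.09×10^-6 K/W
R_outer film = 1/(h_o·A) = 1/(21.4×34.4) = 0.001358 K/W
R_total = 0.008914 K/W;  Q = ΔT/R_total = 173/0.008914 = 19410 W
T_interface = T_inner − Q·ΣR(inner→interface) = 462 − 19400×0.007555

T ≈ 315 K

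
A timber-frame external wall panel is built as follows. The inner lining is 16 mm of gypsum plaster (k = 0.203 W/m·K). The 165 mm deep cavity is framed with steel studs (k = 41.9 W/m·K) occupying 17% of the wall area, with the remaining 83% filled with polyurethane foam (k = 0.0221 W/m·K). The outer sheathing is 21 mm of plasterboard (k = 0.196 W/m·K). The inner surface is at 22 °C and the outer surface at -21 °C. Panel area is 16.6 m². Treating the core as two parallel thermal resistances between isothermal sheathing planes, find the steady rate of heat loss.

Sheathing layers in series; stud and cavity paths in parallel between them.
R_inner = 0.016/(0.203×16.6) = 0.004748 K/W
R_stud  = 0.165/(41.9×0.17×16.6) = 0.001395 K/W
R_cav   = 0.165/(0.0221×0.83×16.6) = 0.5419 K/W
1/R_core = 1/R_stud + 1/R_cav → R_core = 0.001392 K/W
R_outer = 0.021/(0.196×16.6) = 0.006454 K/W
R_total = 0.01259 K/W
Q = ΔT/R_total = 43/0.01259

Q ≈ 3410 W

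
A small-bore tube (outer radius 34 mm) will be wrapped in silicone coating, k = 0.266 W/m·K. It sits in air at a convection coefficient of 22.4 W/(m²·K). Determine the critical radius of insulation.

r_cr ≈ 11.9 mm

For a cylinder r_cr = k/h = 0.266/22.4
r_cr = 11.9 mm; since the bare radius (34 mm) is above r_cr, any added insulation will reduce heat loss.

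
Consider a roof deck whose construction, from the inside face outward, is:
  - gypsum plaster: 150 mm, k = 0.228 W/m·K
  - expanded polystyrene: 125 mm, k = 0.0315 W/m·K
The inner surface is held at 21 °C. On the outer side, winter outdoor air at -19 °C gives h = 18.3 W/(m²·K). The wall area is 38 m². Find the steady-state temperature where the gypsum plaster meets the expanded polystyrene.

Using the resistance-network approach (series):
R_gypsum plaster = L/(kA) = 0.15/(0.228×38) = 0.01731 K/W
R_expanded polystyrene = L/(kA) = 0.125/(0.0315×38) = 0.1044 K/W
R_outer film = 1/(h_o·A) = 1/(18.3×38) = 0.001438 K/W
R_total = 0.1232 K/W;  Q = ΔT/R_total = 40/0.1232 = 324.7 W
T_interface = T_inner − Q·ΣR(inner→interface) = 21 − 325×0.01731

T ≈ 15.4 °C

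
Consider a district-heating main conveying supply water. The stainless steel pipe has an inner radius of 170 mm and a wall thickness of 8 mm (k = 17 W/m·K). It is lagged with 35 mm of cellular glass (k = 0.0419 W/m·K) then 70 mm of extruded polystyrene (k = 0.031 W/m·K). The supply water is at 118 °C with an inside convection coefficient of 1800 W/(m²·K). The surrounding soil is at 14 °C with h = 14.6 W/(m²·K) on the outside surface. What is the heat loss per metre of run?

q′ ≈ 47.7 W/m

Cylindrical conduction, so R = ln(r₂/r₁)/(2πkL) per layer, in series:
R_inner film = 1/(h_i·2πr₁L) = 1/(1800×2π×0.17×1) = 5.201×10^-4 K/W
R_stainless steel pipe wall = ln(178/170)/(2π×17×1) = 4.305×10^-4 K/W
R_cellular glass = ln(213/178)/(2π×0.0419×1) = 0.6819 K/W
R_extruded polystyrene = ln(283/213)/(2π×0.031×1) = 1.459 K/W
R_outer film = 1/(h_o·2πr_oL) = 1/(14.6×2π×0.283×1) = 0.03852 K/W
R_total = 2.18 K/W
Q = ΔT/R_total = 104/2.18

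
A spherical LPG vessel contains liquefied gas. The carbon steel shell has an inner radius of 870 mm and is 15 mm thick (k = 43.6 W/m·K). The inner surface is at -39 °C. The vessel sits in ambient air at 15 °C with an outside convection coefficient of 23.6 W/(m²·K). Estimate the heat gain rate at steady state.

Radial (spherical) resistances in series:
R_carbon steel shell = (1/0.87 − 1/0.885)/(4π×43.6) = 3.556×10^-5 K/W
R_outer film = 1/(h·4πr_o²) = 1/(23.6×4π×0.885²) = 0.004305 K/W
R_total = 0.004341 K/W
Q = ΔT/R_total = 54/0.004341

Q ≈ 12400 W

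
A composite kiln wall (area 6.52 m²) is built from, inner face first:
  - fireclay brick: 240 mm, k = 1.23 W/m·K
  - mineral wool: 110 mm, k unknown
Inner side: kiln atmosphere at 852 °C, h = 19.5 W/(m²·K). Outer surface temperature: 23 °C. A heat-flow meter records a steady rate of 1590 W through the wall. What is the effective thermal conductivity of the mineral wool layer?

k ≈ 0.0349 W/(m·K)

Treating each layer as a thermal resistance in series:
R_inner film = 1/(h_i·A) = 1/(19.5×6.52) = 0.007865 K/W
R_fireclay brick = L/(kA) = 0.24/(1.23×6.52) = 0.02993 K/W
Sum of known resistances R_other = 0.03779 K/W
Total R = ΔT/Q = 829/1590 = 0.5214 K/W
R_mineral wool = R_total − R_other = 0.4836 K/W
k = L/(R·A) = 0.11/(0.4836×6.52)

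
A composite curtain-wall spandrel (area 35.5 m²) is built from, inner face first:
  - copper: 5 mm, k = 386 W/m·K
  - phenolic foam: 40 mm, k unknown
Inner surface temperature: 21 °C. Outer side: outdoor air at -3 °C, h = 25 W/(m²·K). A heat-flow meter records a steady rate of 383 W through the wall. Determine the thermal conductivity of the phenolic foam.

Series thermal resistances:
R_copper = L/(kA) = 0.005/(386×35.5) = 3.649×10^-7 K/W
R_outer film = 1/(h_o·A) = 1/(25×35.5) = 0.001127 K/W
Sum of known resistances R_other = 0.001127 K/W
Total R = ΔT/Q = 24/383 = 0.06266 K/W
R_phenolic foam = R_total − R_other = 0.06154 K/W
k = L/(R·A) = 0.04/(0.06154×35.5)

k ≈ 0.0183 W/(m·K)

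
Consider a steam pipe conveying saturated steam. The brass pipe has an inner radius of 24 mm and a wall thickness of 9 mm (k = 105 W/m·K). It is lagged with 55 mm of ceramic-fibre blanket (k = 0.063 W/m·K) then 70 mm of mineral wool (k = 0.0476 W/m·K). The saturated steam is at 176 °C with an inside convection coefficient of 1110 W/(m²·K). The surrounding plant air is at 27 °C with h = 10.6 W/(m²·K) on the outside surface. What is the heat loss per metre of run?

q′ ≈ 32.8 W/m

Treating each annulus and film as a series resistance:
R_inner film = 1/(h_i·2πr₁L) = 1/(1110×2π×0.024×1) = 0.005974 K/W
R_brass pipe wall = ln(33/24)/(2π×105×1) = 4.827×10^-4 K/W
R_ceramic-fibre blanket = ln(88/33)/(2π×0.063×1) = 2.478 K/W
R_mineral wool = ln(158/88)/(2π×0.0476×1) = 1.957 K/W
R_outer film = 1/(h_o·2πr_oL) = 1/(10.6×2π×0.158×1) = 0.09503 K/W
R_total = 4.536 K/W
Q = ΔT/R_total = 149/4.536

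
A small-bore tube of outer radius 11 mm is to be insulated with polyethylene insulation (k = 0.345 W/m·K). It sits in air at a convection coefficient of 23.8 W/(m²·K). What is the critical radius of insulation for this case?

For a cylinder r_cr = k/h = 0.345/23.8
r_cr = 14.5 mm; since the bare radius (11 mm) is below r_cr, adding a thin layer of insulation will *increase* heat loss.

r_cr ≈ 14.5 mm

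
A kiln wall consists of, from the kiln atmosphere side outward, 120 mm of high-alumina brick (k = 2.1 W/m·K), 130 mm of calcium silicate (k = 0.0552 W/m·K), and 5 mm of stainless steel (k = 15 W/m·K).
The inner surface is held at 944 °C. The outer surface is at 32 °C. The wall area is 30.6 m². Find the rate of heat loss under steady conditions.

Q ≈ 11600 W

Using the resistance-network approach (series):
R_high-alumina brick = L/(kA) = 0.12/(2.1×30.6) = 0.001867 K/W
R_calcium silicate = L/(kA) = 0.13/(0.0552×30.6) = 0.07696 K/W
R_stainless steel = L/(kA) = 0.005/(15×30.6) = 1.089×10^-5 K/W
R_total = 0.07884 K/W
Q = ΔT / R_total = 912 / 0.07884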